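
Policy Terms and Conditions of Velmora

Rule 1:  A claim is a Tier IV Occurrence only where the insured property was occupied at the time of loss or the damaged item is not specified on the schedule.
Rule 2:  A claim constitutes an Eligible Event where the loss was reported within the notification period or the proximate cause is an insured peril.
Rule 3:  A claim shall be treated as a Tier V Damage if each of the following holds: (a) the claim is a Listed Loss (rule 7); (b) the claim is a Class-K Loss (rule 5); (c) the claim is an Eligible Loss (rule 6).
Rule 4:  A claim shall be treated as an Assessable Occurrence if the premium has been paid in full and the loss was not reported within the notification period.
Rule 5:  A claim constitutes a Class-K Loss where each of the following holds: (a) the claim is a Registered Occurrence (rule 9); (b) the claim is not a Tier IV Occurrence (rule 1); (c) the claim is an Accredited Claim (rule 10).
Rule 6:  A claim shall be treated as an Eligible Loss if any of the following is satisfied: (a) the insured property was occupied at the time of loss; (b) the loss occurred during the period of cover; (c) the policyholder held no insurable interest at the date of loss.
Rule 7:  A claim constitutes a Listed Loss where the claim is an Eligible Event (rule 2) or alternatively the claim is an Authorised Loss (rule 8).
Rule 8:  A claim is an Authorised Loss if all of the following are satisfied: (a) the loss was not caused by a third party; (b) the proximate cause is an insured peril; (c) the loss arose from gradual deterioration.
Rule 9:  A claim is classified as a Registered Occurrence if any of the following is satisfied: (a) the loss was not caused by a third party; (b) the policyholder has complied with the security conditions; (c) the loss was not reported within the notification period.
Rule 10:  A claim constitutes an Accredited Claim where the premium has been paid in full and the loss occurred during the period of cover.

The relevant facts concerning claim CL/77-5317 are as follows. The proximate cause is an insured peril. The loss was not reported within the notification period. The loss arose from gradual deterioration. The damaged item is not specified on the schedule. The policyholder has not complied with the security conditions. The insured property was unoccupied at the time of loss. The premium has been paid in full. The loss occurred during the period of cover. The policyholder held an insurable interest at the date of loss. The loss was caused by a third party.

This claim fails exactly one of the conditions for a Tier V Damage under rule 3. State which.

Class-K Loss

Under rule 2: the loss was reported within the notification period? no; or the proximate cause is an insured peril? yes. So the claim is an Eligible Event.
Under rule 8: the loss was not caused by a third party? no; and the proximate cause is an insured peril? yes; and the loss arose from gradual deterioration? yes. So the claim is not an Authorised Loss.
Under rule 7: Eligible Event (rule 2)? yes; or Authorised Loss (rule 8)? no. So the claim is a Listed Loss.
Under rule 9: the loss was not caused by a third party? no; or the policyholder has complied with the security conditions? no; or the loss was not reported within the notification period? yes. So the claim is a Registered Occurrence.
Under rule 1: the insured property was occupied at the time of loss? no; or the damaged item is not specified on the schedule? yes. So the claim is a Tier IV Occurrence.
Under rule 10: the premium has been paid in full? yes; and the loss occurred during the period of cover? yes. So the claim is an Accredited Claim.
Under rule 5: Registered Occurrence (rule 9)? yes; and not a Tier IV Occurrence (rule 1)? no; and Accredited Claim (rule 10)? yes. So the claim is not a Class-K Loss.
Under rule 6: the insured property was occupied at the time of loss? no; or the loss occurred during the period of cover? yes; or the policyholder held no insurable interest at the date of loss? no. So the claim is an Eligible Loss.
Under rule 3: Listed Loss (rule 7)? yes; and Class-K Loss (rule 5)? no; and Eligible Loss (rule 6)? yes. So the claim is not a Tier V Damage.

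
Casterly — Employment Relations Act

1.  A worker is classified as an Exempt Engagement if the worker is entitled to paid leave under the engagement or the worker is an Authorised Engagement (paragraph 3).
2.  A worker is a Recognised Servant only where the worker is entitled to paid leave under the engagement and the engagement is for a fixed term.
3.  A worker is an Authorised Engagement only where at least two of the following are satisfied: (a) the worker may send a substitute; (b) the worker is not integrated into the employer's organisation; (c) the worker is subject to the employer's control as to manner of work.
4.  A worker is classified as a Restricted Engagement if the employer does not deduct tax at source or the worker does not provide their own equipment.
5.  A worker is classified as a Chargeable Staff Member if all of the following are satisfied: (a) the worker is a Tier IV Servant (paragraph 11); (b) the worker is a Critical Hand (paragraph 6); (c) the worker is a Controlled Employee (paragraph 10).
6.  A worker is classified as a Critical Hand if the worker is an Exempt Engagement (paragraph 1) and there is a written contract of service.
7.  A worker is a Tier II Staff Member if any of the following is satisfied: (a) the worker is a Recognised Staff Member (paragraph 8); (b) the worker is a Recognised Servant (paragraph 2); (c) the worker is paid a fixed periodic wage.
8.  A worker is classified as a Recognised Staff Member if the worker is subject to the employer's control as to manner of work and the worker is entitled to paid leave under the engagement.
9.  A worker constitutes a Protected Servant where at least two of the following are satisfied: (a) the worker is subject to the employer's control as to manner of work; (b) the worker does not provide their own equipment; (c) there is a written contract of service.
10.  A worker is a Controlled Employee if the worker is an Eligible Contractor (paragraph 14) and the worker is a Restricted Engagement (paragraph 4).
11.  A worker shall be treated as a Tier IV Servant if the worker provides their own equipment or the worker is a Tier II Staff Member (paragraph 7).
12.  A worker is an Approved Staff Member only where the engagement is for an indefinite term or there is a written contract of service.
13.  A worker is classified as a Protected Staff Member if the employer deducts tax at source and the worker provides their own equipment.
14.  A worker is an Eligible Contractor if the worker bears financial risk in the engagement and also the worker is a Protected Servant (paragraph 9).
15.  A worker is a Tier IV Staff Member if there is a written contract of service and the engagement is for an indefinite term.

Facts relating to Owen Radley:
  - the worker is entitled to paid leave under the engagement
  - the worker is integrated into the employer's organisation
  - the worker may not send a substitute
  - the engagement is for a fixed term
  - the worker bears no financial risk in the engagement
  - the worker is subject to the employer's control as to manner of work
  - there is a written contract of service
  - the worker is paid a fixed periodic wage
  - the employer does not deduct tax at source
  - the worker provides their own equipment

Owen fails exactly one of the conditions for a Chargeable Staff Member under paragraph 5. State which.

Under paragraph 8: the worker is subject to the employer's control as to manner of work? yes; and the worker is entitled to paid leave under the engagement? yes. So the worker is a Recognised Staff Member.
Under paragraph 2: the worker is entitled to paid leave under the engagement? yes; and the engagement is for a fixed term? yes. So the worker is a Recognised Servant.
Under paragraph 7: Recognised Staff Member (paragraph 8)? yes; or Recognised Servant (paragraph 2)? yes; or the worker is paid a fixed periodic wage? yes. So the worker is a Tier II Staff Member.
Under paragraph 11: the worker provides their own equipment? yes; or Tier II Staff Member (paragraph 7)? yes. So the worker is a Tier IV Servant.
Under paragraph 3: the worker may send a substitute? no; the worker is not integrated into the employer's organisation? no; the worker is subject to the employer's control as to manner of work? yes — 1 of 3 hold (need ≥2) → not satisfied.
Under paragraph 1: the worker is entitled to paid leave under the engagement? yes; or Authorised Engagement (paragraph 3)? no. So the worker is an Exempt Engagement.
Under paragraph 6: Exempt Engagement (paragraph 1)? yes; and there is a written contract of service? yes. So the worker is a Critical Hand.
Under paragraph 9: the worker is subject to the employer's control as to manner of work? yes; the worker does not provide their own equipment? no; there is a written contract of service? yes — 2 of 3 hold (need ≥2) → satisfied.
Under paragraph 14: the worker bears financial risk in the engagement? no; and Protected Servant (paragraph 9)? yes. So the worker is not an Eligible Contractor.
Under paragraph 4: the employer does not deduct tax at source? yes; or the worker does not provide their own equipment? no. So the worker is a Restricted Engagement.
Under paragraph 10: Eligible Contractor (paragraph 14)? no; and Restricted Engagement (paragraph 4)? yes. So the worker is not a Controlled Employee.
Under paragraph 5: Tier IV Servant (paragraph 11)? yes; and Critical Hand (paragraph 6)? yes; and Controlled Employee (paragraph 10)? no. So the worker is not a Chargeable Staff Member.

Controlled Employee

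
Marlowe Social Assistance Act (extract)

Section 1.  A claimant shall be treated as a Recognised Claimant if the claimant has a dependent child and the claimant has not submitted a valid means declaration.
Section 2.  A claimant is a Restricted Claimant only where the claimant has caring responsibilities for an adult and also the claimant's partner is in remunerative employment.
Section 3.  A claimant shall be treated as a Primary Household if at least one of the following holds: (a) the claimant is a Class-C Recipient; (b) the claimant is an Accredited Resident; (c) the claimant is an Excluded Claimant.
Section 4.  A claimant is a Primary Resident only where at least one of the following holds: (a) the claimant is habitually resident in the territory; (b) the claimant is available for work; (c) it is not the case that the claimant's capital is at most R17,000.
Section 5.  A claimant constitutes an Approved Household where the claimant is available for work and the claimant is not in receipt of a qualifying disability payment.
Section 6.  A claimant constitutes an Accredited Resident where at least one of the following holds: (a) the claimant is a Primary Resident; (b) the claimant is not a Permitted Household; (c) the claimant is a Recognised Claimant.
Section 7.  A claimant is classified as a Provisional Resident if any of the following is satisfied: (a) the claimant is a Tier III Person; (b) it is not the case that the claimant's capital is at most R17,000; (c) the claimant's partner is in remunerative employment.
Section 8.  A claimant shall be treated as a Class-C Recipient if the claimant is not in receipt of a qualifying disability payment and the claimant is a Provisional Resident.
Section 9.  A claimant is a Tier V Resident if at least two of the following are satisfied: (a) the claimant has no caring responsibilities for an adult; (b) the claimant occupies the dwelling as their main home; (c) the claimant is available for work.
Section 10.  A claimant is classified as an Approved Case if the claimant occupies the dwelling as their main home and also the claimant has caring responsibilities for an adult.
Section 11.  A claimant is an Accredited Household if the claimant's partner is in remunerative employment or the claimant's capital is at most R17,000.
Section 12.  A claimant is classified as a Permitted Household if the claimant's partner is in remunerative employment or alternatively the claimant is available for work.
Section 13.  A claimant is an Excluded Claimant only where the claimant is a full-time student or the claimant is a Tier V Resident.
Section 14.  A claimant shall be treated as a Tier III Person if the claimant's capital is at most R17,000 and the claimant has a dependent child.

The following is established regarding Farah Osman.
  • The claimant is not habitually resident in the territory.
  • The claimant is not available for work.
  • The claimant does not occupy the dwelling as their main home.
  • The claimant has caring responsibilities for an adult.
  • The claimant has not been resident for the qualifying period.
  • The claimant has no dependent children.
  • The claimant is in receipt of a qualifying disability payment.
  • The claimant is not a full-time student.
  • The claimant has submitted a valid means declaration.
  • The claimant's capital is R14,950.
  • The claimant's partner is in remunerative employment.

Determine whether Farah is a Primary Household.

section 14 — Tier III Person: [claimant's capital: R14,950 ≤ R17,000? yes] AND [the claimant has a dependent child? no] → not satisfied.
section 7 — Provisional Resident: [Tier III Person (section 14)? no] OR [claimant's capital: R14,950 ≤ R17,000? yes, so negated condition no] OR [the claimant's partner is in remunerative employment? yes] → satisfied.
section 8 — Class-C Recipient: [the claimant is not in receipt of a qualifying disability payment? no] AND [Provisional Resident (section 7)? yes] → not satisfied.
section 4 — Primary Resident: [the claimant is habitually resident in the territory? no] OR [the claimant is available for work? no] OR [claimant's capital: R14,950 ≤ R17,000? yes, so negated condition no] → not satisfied.
section 12 — Permitted Household: [the claimant's partner is in remunerative employment? yes] OR [the claimant is available for work? no] → satisfied.
section 1 — Recognised Claimant: [the claimant has a dependent child? no] AND [the claimant has not submitted a valid means declaration? no] → not satisfied.
section 6 — Accredited Resident: [Primary Resident (section 4)? no] OR [not a Permitted Household (section 12)? no] OR [Recognised Claimant (section 1)? no] → not satisfied.
section 9 — Tier V Resident: the claimant has no caring responsibilities for an adult? no; the claimant occupies the dwelling as their main home? no; the claimant is available for work? no — 0 of 3 hold (need ≥2) → not satisfied.
section 13 — Excluded Claimant: [the claimant is a full-time student? no] OR [Tier V Resident (section 9)? no] → not satisfied.
section 3 — Primary Household: [Class-C Recipient (section 8)? no] OR [Accredited Resident (section 6)? no] OR [Excluded Claimant (section 13)? no] → not satisfied.

No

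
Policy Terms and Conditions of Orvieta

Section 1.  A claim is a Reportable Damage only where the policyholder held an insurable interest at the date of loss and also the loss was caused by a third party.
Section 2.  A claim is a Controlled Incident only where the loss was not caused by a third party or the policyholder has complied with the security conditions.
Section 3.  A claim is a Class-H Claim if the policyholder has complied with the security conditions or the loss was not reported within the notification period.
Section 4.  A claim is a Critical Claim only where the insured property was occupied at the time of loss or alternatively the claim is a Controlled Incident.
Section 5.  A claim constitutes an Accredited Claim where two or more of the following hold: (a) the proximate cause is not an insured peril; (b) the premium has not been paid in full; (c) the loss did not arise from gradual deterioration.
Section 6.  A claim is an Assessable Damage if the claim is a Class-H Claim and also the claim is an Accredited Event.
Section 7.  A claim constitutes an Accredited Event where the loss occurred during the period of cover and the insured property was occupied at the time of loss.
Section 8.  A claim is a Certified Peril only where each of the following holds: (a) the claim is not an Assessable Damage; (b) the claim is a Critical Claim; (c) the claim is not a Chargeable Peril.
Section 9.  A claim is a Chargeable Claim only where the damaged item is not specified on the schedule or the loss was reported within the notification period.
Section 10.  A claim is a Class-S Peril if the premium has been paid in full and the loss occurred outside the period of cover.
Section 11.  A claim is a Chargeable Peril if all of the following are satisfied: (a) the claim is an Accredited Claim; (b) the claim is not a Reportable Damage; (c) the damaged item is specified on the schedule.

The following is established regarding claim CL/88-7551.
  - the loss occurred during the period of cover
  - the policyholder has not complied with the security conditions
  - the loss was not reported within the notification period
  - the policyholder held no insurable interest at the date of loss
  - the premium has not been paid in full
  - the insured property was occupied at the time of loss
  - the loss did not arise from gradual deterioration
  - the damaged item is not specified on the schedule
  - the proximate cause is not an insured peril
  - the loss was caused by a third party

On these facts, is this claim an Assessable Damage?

Yes

section 3 — Class-H Claim: [the policyholder has complied with the security conditions? no] OR [the loss was not reported within the notification period? yes] → satisfied.
section 7 — Accredited Event: [the loss occurred during the period of cover? yes] AND [the insured property was occupied at the time of loss? yes] → satisfied.
section 6 — Assessable Damage: [Class-H Claim (section 3)? yes] AND [Accredited Event (section 7)? yes] → satisfied.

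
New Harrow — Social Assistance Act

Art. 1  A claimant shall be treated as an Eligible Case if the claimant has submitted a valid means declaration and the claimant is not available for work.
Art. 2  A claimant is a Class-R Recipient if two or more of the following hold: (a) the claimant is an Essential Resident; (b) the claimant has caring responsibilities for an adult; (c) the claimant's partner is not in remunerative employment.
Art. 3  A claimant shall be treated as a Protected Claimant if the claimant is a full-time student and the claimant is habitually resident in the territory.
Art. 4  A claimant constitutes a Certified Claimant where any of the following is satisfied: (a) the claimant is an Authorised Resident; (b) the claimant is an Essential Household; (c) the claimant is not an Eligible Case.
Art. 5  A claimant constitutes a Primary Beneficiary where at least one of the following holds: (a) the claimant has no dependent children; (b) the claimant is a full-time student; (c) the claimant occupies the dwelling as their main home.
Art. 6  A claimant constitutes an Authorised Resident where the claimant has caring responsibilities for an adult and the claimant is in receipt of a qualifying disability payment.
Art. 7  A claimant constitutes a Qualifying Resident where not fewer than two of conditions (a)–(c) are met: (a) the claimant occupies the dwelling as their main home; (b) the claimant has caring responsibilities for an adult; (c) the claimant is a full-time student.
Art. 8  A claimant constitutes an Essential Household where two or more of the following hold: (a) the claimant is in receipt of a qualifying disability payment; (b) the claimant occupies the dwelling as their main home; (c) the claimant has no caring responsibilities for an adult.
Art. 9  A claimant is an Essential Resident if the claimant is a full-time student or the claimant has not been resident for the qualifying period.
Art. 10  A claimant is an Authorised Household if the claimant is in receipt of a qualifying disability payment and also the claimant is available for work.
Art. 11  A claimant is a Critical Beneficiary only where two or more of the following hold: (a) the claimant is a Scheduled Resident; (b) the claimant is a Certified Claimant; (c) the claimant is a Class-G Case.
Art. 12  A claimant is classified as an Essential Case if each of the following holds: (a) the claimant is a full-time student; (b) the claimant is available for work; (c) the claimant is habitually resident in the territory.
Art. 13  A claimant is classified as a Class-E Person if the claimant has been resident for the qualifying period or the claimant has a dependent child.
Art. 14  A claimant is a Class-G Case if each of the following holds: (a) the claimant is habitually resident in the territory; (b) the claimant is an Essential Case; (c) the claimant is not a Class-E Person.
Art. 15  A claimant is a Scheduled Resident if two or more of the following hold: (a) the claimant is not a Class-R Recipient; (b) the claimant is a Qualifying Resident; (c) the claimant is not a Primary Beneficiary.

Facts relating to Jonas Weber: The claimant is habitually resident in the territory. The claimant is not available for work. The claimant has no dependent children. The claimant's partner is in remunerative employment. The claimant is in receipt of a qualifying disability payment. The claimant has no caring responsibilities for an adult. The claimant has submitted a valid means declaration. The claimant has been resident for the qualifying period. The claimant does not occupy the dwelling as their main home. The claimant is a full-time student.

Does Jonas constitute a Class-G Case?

article 12 — Essential Case: [the claimant is a full-time student? yes] AND [the claimant is available for work? no] AND [the claimant is habitually resident in the territory? yes] → not satisfied.
article 13 — Class-E Person: [the claimant has been resident for the qualifying period? yes] OR [the claimant has a dependent child? no] → satisfied.
article 14 — Class-G Case: [the claimant is habitually resident in the territory? yes] AND [Essential Case (article 12)? no] AND [not a Class-E Person (article 13)? no] → not satisfied.

No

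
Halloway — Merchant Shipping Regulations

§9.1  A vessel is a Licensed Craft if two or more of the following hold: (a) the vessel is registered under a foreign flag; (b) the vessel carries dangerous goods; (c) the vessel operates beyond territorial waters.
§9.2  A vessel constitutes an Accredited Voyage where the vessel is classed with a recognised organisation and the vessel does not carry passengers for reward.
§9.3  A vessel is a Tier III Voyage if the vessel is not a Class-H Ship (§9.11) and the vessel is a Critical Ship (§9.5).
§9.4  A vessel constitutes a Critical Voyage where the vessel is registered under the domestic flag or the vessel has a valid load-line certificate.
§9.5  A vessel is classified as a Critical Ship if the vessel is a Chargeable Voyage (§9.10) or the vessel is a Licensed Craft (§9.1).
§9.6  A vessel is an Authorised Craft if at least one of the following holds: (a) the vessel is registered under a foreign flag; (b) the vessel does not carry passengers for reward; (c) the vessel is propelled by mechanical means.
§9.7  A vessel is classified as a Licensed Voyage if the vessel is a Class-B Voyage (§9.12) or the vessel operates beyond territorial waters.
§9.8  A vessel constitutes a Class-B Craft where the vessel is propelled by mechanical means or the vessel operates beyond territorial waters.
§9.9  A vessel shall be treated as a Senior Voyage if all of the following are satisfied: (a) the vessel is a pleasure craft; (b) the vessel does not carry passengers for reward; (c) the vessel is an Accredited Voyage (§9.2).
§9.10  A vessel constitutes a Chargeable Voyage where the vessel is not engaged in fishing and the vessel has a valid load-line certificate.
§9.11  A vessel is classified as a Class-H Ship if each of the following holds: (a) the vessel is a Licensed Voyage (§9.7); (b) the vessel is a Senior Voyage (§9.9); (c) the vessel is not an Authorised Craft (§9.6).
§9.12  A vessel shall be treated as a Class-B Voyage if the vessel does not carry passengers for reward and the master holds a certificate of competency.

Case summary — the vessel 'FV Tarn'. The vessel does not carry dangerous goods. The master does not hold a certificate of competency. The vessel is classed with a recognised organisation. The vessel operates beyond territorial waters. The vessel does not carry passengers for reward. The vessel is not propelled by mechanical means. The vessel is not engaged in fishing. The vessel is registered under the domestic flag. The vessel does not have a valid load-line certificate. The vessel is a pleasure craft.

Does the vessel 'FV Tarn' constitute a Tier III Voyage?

No

§9.12 — Class-B Voyage: [the vessel does not carry passengers for reward? yes] AND [the master holds a certificate of competency? no] → not satisfied.
§9.7 — Licensed Voyage: [Class-B Voyage (§9.12)? no] OR [the vessel operates beyond territorial waters? yes] → satisfied.
§9.2 — Accredited Voyage: [the vessel is classed with a recognised organisation? yes] AND [the vessel does not carry passengers for reward? yes] → satisfied.
§9.9 — Senior Voyage: [the vessel is a pleasure craft? yes] AND [the vessel does not carry passengers for reward? yes] AND [Accredited Voyage (§9.2)? yes] → satisfied.
§9.6 — Authorised Craft: [the vessel is registered under a foreign flag? no] OR [the vessel does not carry passengers for reward? yes] OR [the vessel is propelled by mechanical means? no] → satisfied.
§9.11 — Class-H Ship: [Licensed Voyage (§9.7)? yes] AND [Senior Voyage (§9.9)? yes] AND [not an Authorised Craft (§9.6)? no] → not satisfied.
§9.10 — Chargeable Voyage: [the vessel is not engaged in fishing? yes] AND [the vessel has a valid load-line certificate? no] → not satisfied.
§9.1 — Licensed Craft: the vessel is registered under a foreign flag? no; the vessel carries dangerous goods? no; the vessel operates beyond territorial waters? yes — 1 of 3 hold (need ≥2) → not satisfied.
§9.5 — Critical Ship: [Chargeable Voyage (§9.10)? no] OR [Licensed Craft (§9.1)? no] → not satisfied.
§9.3 — Tier III Voyage: [not a Class-H Ship (§9.11)? yes] AND [Critical Ship (§9.5)? no] → not satisfied.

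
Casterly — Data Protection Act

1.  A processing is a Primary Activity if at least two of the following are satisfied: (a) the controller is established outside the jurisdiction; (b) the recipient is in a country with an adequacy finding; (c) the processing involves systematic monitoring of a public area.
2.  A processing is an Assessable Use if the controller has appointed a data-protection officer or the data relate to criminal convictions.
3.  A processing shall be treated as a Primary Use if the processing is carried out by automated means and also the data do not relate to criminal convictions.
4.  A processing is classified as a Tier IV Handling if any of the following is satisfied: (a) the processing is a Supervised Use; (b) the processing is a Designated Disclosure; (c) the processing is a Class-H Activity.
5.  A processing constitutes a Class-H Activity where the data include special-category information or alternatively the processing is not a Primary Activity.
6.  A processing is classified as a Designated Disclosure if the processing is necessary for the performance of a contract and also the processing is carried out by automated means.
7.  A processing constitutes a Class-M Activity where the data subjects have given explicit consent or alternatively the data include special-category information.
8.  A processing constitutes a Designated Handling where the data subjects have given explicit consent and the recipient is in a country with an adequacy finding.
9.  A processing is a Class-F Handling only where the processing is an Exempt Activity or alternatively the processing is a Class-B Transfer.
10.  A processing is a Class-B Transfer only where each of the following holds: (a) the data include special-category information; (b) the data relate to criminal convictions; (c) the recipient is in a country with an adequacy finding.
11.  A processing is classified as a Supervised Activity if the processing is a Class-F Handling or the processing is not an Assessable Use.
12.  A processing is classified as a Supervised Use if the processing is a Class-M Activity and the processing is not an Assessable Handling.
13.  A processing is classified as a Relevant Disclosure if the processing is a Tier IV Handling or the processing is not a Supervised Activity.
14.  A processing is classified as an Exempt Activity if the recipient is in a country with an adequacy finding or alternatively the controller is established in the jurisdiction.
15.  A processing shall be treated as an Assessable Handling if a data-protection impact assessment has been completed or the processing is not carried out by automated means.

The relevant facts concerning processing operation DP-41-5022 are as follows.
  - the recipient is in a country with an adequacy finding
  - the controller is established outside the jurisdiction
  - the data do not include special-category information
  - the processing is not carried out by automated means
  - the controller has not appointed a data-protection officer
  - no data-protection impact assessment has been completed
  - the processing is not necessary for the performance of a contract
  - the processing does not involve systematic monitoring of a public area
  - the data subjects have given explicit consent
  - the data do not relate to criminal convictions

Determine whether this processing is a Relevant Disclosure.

Under paragraph 7: the data subjects have given explicit consent? yes; or the data include special-category information? no. So the processing is a Class-M Activity.
Under paragraph 15: a data-protection impact assessment has been completed? no; or the processing is not carried out by automated means? yes. So the processing is an Assessable Handling.
Under paragraph 12: Class-M Activity (paragraph 7)? yes; and not an Assessable Handling (paragraph 15)? no. So the processing is not a Supervised Use.
Under paragraph 6: the processing is necessary for the performance of a contract? no; and the processing is carried out by automated means? no. So the processing is not a Designated Disclosure.
Under paragraph 1: the controller is established outside the jurisdiction? yes; the recipient is in a country with an adequacy finding? yes; the processing involves systematic monitoring of a public area? no — 2 of 3 hold (need ≥2) → satisfied.
Under paragraph 5: the data include special-category information? no; or not a Primary Activity (paragraph 1)? no. So the processing is not a Class-H Activity.
Under paragraph 4: Supervised Use (paragraph 12)? no; or Designated Disclosure (paragraph 6)? no; or Class-H Activity (paragraph 5)? no. So the processing is not a Tier IV Handling.
Under paragraph 14: the recipient is in a country with an adequacy finding? yes; or the controller is established in the jurisdiction? no. So the processing is an Exempt Activity.
Under paragraph 10: the data include special-category information? no; and the data relate to criminal convictions? no; and the recipient is in a country with an adequacy finding? yes. So the processing is not a Class-B Transfer.
Under paragraph 9: Exempt Activity (paragraph 14)? yes; or Class-B Transfer (paragraph 10)? no. So the processing is a Class-F Handling.
Under paragraph 2: the controller has appointed a data-protection officer? no; or the data relate to criminal convictions? no. So the processing is not an Assessable Use.
Under paragraph 11: Class-F Handling (paragraph 9)? yes; or not an Assessable Use (paragraph 2)? yes. So the processing is a Supervised Activity.
Under paragraph 13: Tier IV Handling (paragraph 4)? no; or not a Supervised Activity (paragraph 11)? no. So the processing is not a Relevant Disclosure.

No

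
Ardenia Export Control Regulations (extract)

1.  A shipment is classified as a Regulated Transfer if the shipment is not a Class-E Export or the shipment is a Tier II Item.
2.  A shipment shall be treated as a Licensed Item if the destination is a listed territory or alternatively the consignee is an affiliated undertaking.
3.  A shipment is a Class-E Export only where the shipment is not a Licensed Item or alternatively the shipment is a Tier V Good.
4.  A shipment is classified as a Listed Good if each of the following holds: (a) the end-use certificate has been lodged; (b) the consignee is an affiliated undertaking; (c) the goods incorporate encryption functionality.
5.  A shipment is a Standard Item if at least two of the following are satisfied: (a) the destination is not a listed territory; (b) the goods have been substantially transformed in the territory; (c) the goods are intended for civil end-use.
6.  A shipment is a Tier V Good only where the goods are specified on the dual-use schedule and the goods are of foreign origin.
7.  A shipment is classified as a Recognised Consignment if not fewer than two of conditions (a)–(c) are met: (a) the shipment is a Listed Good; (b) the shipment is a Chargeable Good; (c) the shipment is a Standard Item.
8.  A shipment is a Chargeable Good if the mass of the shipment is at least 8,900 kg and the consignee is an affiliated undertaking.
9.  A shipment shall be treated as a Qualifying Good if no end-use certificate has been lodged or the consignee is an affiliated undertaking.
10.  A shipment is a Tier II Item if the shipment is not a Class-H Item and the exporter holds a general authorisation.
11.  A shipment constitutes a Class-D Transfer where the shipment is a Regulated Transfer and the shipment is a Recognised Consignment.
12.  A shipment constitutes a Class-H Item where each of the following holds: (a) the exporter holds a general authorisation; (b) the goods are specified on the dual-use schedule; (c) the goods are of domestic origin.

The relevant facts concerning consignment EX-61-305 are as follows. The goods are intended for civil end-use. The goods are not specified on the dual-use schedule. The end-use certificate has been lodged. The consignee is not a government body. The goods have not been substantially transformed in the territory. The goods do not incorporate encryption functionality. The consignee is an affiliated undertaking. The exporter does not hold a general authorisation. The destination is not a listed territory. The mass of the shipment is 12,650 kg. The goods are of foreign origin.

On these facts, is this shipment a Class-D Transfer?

paragraph 2 — Licensed Item: [the destination is a listed territory? no] OR [the consignee is an affiliated undertaking? yes] → satisfied.
paragraph 6 — Tier V Good: [the goods are specified on the dual-use schedule? no] AND [the goods are of foreign origin? yes] → not satisfied.
paragraph 3 — Class-E Export: [not a Licensed Item (paragraph 2)? no] OR [Tier V Good (paragraph 6)? no] → not satisfied.
paragraph 12 — Class-H Item: [the exporter holds a general authorisation? no] AND [the goods are specified on the dual-use schedule? no] AND [the goods are of domestic origin? no] → not satisfied.
paragraph 10 — Tier II Item: [not a Class-H Item (paragraph 12)? yes] AND [the exporter holds a general authorisation? no] → not satisfied.
paragraph 1 — Regulated Transfer: [not a Class-E Export (paragraph 3)? yes] OR [Tier II Item (paragraph 10)? no] → satisfied.
paragraph 4 — Listed Good: [the end-use certificate has been lodged? yes] AND [the consignee is an affiliated undertaking? yes] AND [the goods incorporate encryption functionality? no] → not satisfied.
paragraph 8 — Chargeable Good: [mass of the shipment: 12,650 kg ≥ 8,900 kg? yes] AND [the consignee is an affiliated undertaking? yes] → satisfied.
paragraph 5 — Standard Item: the destination is not a listed territory? yes; the goods have been substantially transformed in the territory? no; the goods are intended for civil end-use? yes — 2 of 3 hold (need ≥2) → satisfied.
paragraph 7 — Recognised Consignment: Listed Good (paragraph 4)? no; Chargeable Good (paragraph 8)? yes; Standard Item (paragraph 5)? yes — 2 of 3 hold (need ≥2) → satisfied.
paragraph 11 — Class-D Transfer: [Regulated Transfer (paragraph 1)? yes] AND [Recognised Consignment (paragraph 7)? yes] → satisfied.

Yes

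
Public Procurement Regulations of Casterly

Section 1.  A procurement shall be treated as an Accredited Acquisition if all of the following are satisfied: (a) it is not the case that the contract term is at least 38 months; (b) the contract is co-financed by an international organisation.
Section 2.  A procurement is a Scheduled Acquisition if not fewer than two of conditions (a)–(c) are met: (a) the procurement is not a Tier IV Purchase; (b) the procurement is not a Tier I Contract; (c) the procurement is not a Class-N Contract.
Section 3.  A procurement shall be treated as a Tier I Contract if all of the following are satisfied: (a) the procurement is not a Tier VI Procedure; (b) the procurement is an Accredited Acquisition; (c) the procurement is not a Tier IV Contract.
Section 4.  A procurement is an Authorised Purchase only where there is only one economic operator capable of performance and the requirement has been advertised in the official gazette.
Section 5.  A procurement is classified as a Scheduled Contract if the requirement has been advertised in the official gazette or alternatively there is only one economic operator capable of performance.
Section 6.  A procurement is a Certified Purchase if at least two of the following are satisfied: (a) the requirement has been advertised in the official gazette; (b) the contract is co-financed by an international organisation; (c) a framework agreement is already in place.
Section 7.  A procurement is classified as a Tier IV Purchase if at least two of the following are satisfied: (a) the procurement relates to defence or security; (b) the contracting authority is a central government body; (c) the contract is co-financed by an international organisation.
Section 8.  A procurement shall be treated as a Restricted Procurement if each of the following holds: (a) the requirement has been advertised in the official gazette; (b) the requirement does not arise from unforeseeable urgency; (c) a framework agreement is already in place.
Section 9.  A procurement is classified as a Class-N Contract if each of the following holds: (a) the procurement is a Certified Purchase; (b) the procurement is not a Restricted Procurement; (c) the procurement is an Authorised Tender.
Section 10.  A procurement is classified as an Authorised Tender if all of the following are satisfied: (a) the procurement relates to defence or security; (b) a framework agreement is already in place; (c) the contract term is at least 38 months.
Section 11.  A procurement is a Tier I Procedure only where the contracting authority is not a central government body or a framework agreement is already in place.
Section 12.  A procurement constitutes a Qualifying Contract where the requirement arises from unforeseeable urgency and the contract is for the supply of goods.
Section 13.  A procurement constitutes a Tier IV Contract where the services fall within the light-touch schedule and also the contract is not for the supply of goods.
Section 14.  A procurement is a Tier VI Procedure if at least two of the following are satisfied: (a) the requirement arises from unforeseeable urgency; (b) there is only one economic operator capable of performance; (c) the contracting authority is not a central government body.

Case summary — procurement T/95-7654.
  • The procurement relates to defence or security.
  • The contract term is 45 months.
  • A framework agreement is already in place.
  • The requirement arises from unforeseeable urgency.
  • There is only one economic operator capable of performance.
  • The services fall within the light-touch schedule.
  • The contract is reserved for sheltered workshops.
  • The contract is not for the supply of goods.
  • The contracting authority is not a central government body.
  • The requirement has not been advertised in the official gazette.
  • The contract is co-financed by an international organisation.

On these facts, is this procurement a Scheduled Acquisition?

No

section 7 — Tier IV Purchase: the procurement relates to defence or security? yes; the contracting authority is a central government body? no; the contract is co-financed by an international organisation? yes — 2 of 3 hold (need ≥2) → satisfied.
section 14 — Tier VI Procedure: the requirement arises from unforeseeable urgency? yes; there is only one economic operator capable of performance? yes; the contracting authority is not a central government body? yes — 3 of 3 hold (need ≥2) → satisfied.
section 1 — Accredited Acquisition: [contract term: 45 months ≥ 38 months? yes, so negated condition no] AND [the contract is co-financed by an international organisation? yes] → not satisfied.
section 13 — Tier IV Contract: [the services fall within the light-touch schedule? yes] AND [the contract is not for the supply of goods? yes] → satisfied.
section 3 — Tier I Contract: [not a Tier VI Procedure (section 14)? no] AND [Accredited Acquisition (section 1)? no] AND [not a Tier IV Contract (section 13)? no] → not satisfied.
section 6 — Certified Purchase: the requirement has been advertised in the official gazette? no; the contract is co-financed by an international organisation? yes; a framework agreement is already in place? yes — 2 of 3 hold (need ≥2) → satisfied.
section 8 — Restricted Procurement: [the requirement has been advertised in the official gazette? no] AND [the requirement does not arise from unforeseeable urgency? no] AND [a framework agreement is already in place? yes] → not satisfied.
section 10 — Authorised Tender: [the procurement relates to defence or security? yes] AND [a framework agreement is already in place? yes] AND [contract term: 45 months ≥ 38 months? yes] → satisfied.
section 9 — Class-N Contract: [Certified Purchase (section 6)? yes] AND [not a Restricted Procurement (section 8)? yes] AND [Authorised Tender (section 10)? yes] → satisfied.
section 2 — Scheduled Acquisition: not a Tier IV Purchase (section 7)? no; not a Tier I Contract (section 3)? yes; not a Class-N Contract (section 9)? no — 1 of 3 hold (need ≥2) → not satisfied.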